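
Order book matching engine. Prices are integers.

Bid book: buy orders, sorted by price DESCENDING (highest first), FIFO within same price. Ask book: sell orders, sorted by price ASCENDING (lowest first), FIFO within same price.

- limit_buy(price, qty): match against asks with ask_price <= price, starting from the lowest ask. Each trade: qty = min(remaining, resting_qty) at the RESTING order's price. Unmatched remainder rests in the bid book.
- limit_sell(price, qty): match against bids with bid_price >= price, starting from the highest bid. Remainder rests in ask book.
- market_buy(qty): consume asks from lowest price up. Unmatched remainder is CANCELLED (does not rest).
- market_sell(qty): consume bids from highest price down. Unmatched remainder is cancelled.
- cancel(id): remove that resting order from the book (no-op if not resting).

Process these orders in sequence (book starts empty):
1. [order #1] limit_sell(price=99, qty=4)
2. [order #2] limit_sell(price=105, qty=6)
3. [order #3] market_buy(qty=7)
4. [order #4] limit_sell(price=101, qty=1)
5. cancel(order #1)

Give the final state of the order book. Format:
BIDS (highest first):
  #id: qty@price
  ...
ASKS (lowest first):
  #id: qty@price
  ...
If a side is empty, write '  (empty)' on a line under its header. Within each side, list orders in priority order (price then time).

After op 1 [order #1] limit_sell(price=99, qty=4): fills=none; bids=[-] asks=[#1:4@99]
After op 2 [order #2] limit_sell(price=105, qty=6): fills=none; bids=[-] asks=[#1:4@99 #2:6@105]
After op 3 [order #3] market_buy(qty=7): fills=#3x#1:4@99 #3x#2:3@105; bids=[-] asks=[#2:3@105]
After op 4 [order #4] limit_sell(price=101, qty=1): fills=none; bids=[-] asks=[#4:1@101 #2:3@105]
After op 5 cancel(order #1): fills=none; bids=[-] asks=[#4:1@101 #2:3@105]

Answer: BIDS (highest first):
  (empty)
ASKS (lowest first):
  #4: 1@101
  #2: 3@105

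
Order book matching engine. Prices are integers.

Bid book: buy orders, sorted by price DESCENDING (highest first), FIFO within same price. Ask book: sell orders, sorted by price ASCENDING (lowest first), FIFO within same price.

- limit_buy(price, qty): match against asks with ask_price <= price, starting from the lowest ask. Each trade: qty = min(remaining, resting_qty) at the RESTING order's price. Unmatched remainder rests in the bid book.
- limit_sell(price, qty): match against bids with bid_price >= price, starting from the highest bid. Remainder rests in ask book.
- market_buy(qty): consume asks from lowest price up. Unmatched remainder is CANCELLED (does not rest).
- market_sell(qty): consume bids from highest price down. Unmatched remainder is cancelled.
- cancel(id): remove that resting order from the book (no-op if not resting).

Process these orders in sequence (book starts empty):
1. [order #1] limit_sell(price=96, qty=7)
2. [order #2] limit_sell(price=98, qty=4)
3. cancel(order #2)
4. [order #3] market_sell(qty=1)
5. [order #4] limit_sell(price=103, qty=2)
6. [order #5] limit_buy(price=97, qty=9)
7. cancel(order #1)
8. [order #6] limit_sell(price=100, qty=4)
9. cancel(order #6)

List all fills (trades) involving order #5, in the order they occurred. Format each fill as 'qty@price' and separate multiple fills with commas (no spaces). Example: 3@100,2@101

After op 1 [order #1] limit_sell(price=96, qty=7): fills=none; bids=[-] asks=[#1:7@96]
After op 2 [order #2] limit_sell(price=98, qty=4): fills=none; bids=[-] asks=[#1:7@96 #2:4@98]
After op 3 cancel(order #2): fills=none; bids=[-] asks=[#1:7@96]
After op 4 [order #3] market_sell(qty=1): fills=none; bids=[-] asks=[#1:7@96]
After op 5 [order #4] limit_sell(price=103, qty=2): fills=none; bids=[-] asks=[#1:7@96 #4:2@103]
After op 6 [order #5] limit_buy(price=97, qty=9): fills=#5x#1:7@96; bids=[#5:2@97] asks=[#4:2@103]
After op 7 cancel(order #1): fills=none; bids=[#5:2@97] asks=[#4:2@103]
After op 8 [order #6] limit_sell(price=100, qty=4): fills=none; bids=[#5:2@97] asks=[#6:4@100 #4:2@103]
After op 9 cancel(order #6): fills=none; bids=[#5:2@97] asks=[#4:2@103]

Answer: 7@96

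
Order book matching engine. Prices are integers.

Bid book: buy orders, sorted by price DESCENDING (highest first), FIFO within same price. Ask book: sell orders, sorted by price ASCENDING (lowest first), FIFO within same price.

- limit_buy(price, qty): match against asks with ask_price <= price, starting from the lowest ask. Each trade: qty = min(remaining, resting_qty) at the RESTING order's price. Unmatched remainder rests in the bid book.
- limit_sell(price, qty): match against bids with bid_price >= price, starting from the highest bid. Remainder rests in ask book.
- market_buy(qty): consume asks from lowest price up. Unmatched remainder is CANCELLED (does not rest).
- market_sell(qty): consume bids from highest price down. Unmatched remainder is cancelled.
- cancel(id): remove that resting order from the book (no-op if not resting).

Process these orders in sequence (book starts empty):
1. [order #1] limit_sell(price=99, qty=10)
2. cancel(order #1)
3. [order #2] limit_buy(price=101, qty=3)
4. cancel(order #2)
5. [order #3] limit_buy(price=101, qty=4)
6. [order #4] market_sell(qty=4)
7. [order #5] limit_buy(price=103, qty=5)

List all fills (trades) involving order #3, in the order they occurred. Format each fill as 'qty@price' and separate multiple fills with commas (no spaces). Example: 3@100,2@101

After op 1 [order #1] limit_sell(price=99, qty=10): fills=none; bids=[-] asks=[#1:10@99]
After op 2 cancel(order #1): fills=none; bids=[-] asks=[-]
After op 3 [order #2] limit_buy(price=101, qty=3): fills=none; bids=[#2:3@101] asks=[-]
After op 4 cancel(order #2): fills=none; bids=[-] asks=[-]
After op 5 [order #3] limit_buy(price=101, qty=4): fills=none; bids=[#3:4@101] asks=[-]
After op 6 [order #4] market_sell(qty=4): fills=#3x#4:4@101; bids=[-] asks=[-]
After op 7 [order #5] limit_buy(price=103, qty=5): fills=none; bids=[#5:5@103] asks=[-]

Answer: 4@101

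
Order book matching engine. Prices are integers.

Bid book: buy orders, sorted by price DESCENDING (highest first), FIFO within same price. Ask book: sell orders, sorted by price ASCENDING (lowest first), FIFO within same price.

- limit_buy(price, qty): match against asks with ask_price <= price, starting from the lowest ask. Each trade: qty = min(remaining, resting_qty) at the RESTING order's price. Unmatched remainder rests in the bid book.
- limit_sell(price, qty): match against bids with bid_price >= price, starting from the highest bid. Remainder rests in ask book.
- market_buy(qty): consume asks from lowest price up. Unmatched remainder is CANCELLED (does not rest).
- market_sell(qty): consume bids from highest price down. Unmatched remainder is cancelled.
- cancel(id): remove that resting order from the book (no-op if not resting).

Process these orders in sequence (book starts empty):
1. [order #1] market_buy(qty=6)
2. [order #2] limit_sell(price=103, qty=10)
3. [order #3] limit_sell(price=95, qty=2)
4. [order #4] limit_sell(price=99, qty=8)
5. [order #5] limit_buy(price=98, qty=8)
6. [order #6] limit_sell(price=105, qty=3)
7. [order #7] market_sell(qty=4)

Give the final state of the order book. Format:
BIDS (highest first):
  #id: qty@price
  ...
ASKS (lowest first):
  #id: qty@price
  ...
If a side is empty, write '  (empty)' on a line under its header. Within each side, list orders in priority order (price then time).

After op 1 [order #1] market_buy(qty=6): fills=none; bids=[-] asks=[-]
After op 2 [order #2] limit_sell(price=103, qty=10): fills=none; bids=[-] asks=[#2:10@103]
After op 3 [order #3] limit_sell(price=95, qty=2): fills=none; bids=[-] asks=[#3:2@95 #2:10@103]
After op 4 [order #4] limit_sell(price=99, qty=8): fills=none; bids=[-] asks=[#3:2@95 #4:8@99 #2:10@103]
After op 5 [order #5] limit_buy(price=98, qty=8): fills=#5x#3:2@95; bids=[#5:6@98] asks=[#4:8@99 #2:10@103]
After op 6 [order #6] limit_sell(price=105, qty=3): fills=none; bids=[#5:6@98] asks=[#4:8@99 #2:10@103 #6:3@105]
After op 7 [order #7] market_sell(qty=4): fills=#5x#7:4@98; bids=[#5:2@98] asks=[#4:8@99 #2:10@103 #6:3@105]

Answer: BIDS (highest first):
  #5: 2@98
ASKS (lowest first):
  #4: 8@99
  #2: 10@103
  #6: 3@105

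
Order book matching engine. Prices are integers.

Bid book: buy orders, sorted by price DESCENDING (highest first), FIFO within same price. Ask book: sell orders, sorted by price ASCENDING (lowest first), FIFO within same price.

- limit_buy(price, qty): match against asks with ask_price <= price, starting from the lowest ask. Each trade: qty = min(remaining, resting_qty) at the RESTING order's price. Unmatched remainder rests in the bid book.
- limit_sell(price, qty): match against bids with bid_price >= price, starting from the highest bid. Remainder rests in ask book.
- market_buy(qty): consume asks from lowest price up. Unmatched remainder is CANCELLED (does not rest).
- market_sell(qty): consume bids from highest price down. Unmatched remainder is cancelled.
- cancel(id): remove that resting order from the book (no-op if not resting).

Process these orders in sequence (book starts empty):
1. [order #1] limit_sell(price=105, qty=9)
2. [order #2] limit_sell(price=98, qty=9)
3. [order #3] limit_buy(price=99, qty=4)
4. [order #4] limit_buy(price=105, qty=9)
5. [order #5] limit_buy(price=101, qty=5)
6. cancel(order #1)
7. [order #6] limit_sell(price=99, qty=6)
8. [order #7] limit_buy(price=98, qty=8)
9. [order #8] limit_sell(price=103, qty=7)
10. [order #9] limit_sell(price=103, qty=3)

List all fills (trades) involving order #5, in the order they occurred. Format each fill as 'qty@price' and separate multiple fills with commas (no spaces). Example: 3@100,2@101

After op 1 [order #1] limit_sell(price=105, qty=9): fills=none; bids=[-] asks=[#1:9@105]
After op 2 [order #2] limit_sell(price=98, qty=9): fills=none; bids=[-] asks=[#2:9@98 #1:9@105]
After op 3 [order #3] limit_buy(price=99, qty=4): fills=#3x#2:4@98; bids=[-] asks=[#2:5@98 #1:9@105]
After op 4 [order #4] limit_buy(price=105, qty=9): fills=#4x#2:5@98 #4x#1:4@105; bids=[-] asks=[#1:5@105]
After op 5 [order #5] limit_buy(price=101, qty=5): fills=none; bids=[#5:5@101] asks=[#1:5@105]
After op 6 cancel(order #1): fills=none; bids=[#5:5@101] asks=[-]
After op 7 [order #6] limit_sell(price=99, qty=6): fills=#5x#6:5@101; bids=[-] asks=[#6:1@99]
After op 8 [order #7] limit_buy(price=98, qty=8): fills=none; bids=[#7:8@98] asks=[#6:1@99]
After op 9 [order #8] limit_sell(price=103, qty=7): fills=none; bids=[#7:8@98] asks=[#6:1@99 #8:7@103]
After op 10 [order #9] limit_sell(price=103, qty=3): fills=none; bids=[#7:8@98] asks=[#6:1@99 #8:7@103 #9:3@103]

Answer: 5@101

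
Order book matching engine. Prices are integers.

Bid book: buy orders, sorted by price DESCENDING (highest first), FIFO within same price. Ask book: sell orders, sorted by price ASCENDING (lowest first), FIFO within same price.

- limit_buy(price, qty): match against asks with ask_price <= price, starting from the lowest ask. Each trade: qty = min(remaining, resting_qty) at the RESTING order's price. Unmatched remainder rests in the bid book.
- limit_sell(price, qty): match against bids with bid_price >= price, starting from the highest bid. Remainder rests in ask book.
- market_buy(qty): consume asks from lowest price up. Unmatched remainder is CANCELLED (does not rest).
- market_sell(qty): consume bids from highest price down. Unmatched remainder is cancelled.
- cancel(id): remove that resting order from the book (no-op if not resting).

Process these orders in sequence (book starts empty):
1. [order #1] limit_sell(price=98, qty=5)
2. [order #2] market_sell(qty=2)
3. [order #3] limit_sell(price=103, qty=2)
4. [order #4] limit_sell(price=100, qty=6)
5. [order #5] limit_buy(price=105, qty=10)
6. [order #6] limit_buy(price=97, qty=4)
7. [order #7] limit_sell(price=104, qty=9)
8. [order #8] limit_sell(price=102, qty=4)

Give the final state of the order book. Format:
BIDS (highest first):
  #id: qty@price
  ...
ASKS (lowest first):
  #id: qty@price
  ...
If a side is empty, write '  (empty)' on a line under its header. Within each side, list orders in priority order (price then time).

After op 1 [order #1] limit_sell(price=98, qty=5): fills=none; bids=[-] asks=[#1:5@98]
After op 2 [order #2] market_sell(qty=2): fills=none; bids=[-] asks=[#1:5@98]
After op 3 [order #3] limit_sell(price=103, qty=2): fills=none; bids=[-] asks=[#1:5@98 #3:2@103]
After op 4 [order #4] limit_sell(price=100, qty=6): fills=none; bids=[-] asks=[#1:5@98 #4:6@100 #3:2@103]
After op 5 [order #5] limit_buy(price=105, qty=10): fills=#5x#1:5@98 #5x#4:5@100; bids=[-] asks=[#4:1@100 #3:2@103]
After op 6 [order #6] limit_buy(price=97, qty=4): fills=none; bids=[#6:4@97] asks=[#4:1@100 #3:2@103]
After op 7 [order #7] limit_sell(price=104, qty=9): fills=none; bids=[#6:4@97] asks=[#4:1@100 #3:2@103 #7:9@104]
After op 8 [order #8] limit_sell(price=102, qty=4): fills=none; bids=[#6:4@97] asks=[#4:1@100 #8:4@102 #3:2@103 #7:9@104]

Answer: BIDS (highest first):
  #6: 4@97
ASKS (lowest first):
  #4: 1@100
  #8: 4@102
  #3: 2@103
  #7: 9@104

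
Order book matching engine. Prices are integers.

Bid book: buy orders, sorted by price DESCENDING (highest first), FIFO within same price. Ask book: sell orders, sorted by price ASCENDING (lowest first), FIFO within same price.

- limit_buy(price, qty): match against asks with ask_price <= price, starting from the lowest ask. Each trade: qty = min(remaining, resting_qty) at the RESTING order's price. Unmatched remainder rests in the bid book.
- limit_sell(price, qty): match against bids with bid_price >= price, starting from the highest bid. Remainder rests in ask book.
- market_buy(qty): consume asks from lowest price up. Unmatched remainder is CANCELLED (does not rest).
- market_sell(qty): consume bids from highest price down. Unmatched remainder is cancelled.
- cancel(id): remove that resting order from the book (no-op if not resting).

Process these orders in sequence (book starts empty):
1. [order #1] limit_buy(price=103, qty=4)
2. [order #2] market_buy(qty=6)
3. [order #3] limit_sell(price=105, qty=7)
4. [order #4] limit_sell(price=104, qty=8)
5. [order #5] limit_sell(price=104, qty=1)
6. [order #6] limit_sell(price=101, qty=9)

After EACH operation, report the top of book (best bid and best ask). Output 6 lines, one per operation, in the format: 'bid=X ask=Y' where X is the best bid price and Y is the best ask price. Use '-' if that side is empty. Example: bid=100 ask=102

After op 1 [order #1] limit_buy(price=103, qty=4): fills=none; bids=[#1:4@103] asks=[-]
After op 2 [order #2] market_buy(qty=6): fills=none; bids=[#1:4@103] asks=[-]
After op 3 [order #3] limit_sell(price=105, qty=7): fills=none; bids=[#1:4@103] asks=[#3:7@105]
After op 4 [order #4] limit_sell(price=104, qty=8): fills=none; bids=[#1:4@103] asks=[#4:8@104 #3:7@105]
After op 5 [order #5] limit_sell(price=104, qty=1): fills=none; bids=[#1:4@103] asks=[#4:8@104 #5:1@104 #3:7@105]
After op 6 [order #6] limit_sell(price=101, qty=9): fills=#1x#6:4@103; bids=[-] asks=[#6:5@101 #4:8@104 #5:1@104 #3:7@105]

Answer: bid=103 ask=-
bid=103 ask=-
bid=103 ask=105
bid=103 ask=104
bid=103 ask=104
bid=- ask=101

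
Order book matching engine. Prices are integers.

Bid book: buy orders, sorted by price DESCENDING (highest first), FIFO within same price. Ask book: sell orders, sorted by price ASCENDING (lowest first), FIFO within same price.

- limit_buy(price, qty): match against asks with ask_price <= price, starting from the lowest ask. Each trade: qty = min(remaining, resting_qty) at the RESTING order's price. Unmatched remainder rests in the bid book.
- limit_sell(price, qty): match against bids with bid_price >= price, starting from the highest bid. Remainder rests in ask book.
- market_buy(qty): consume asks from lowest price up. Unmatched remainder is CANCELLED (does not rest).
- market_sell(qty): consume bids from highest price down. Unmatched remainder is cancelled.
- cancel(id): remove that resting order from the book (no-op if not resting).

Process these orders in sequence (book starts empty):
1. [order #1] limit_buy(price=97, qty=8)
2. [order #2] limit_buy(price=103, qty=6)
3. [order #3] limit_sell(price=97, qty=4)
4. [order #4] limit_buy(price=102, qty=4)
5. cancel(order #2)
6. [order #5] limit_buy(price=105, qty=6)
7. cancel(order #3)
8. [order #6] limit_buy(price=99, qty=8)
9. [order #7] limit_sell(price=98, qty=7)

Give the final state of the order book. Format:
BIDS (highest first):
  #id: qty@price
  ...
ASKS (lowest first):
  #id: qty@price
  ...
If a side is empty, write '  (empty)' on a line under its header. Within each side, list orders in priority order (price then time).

Answer: BIDS (highest first):
  #4: 3@102
  #6: 8@99
  #1: 8@97
ASKS (lowest first):
  (empty)

Derivation:
After op 1 [order #1] limit_buy(price=97, qty=8): fills=none; bids=[#1:8@97] asks=[-]
After op 2 [order #2] limit_buy(price=103, qty=6): fills=none; bids=[#2:6@103 #1:8@97] asks=[-]
After op 3 [order #3] limit_sell(price=97, qty=4): fills=#2x#3:4@103; bids=[#2:2@103 #1:8@97] asks=[-]
After op 4 [order #4] limit_buy(price=102, qty=4): fills=none; bids=[#2:2@103 #4:4@102 #1:8@97] asks=[-]
After op 5 cancel(order #2): fills=none; bids=[#4:4@102 #1:8@97] asks=[-]
After op 6 [order #5] limit_buy(price=105, qty=6): fills=none; bids=[#5:6@105 #4:4@102 #1:8@97] asks=[-]
After op 7 cancel(order #3): fills=none; bids=[#5:6@105 #4:4@102 #1:8@97] asks=[-]
After op 8 [order #6] limit_buy(price=99, qty=8): fills=none; bids=[#5:6@105 #4:4@102 #6:8@99 #1:8@97] asks=[-]
After op 9 [order #7] limit_sell(price=98, qty=7): fills=#5x#7:6@105 #4x#7:1@102; bids=[#4:3@102 #6:8@99 #1:8@97] asks=[-]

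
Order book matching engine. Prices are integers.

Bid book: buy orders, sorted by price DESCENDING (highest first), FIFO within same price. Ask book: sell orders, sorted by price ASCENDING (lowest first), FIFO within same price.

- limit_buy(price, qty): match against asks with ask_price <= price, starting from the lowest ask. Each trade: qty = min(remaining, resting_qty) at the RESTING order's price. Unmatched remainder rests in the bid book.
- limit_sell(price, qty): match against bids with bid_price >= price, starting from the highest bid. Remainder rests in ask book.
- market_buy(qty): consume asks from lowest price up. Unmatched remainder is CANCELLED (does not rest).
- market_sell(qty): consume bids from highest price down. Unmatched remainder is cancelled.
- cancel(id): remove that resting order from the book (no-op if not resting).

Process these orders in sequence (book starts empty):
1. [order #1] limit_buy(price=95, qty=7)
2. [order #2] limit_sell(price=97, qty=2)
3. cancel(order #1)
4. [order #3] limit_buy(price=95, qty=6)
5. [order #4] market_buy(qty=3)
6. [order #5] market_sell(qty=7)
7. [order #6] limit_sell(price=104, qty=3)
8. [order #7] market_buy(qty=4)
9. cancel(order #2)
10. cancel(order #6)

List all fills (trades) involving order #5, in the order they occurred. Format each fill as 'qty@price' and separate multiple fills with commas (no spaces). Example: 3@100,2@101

Answer: 6@95

Derivation:
After op 1 [order #1] limit_buy(price=95, qty=7): fills=none; bids=[#1:7@95] asks=[-]
After op 2 [order #2] limit_sell(price=97, qty=2): fills=none; bids=[#1:7@95] asks=[#2:2@97]
After op 3 cancel(order #1): fills=none; bids=[-] asks=[#2:2@97]
After op 4 [order #3] limit_buy(price=95, qty=6): fills=none; bids=[#3:6@95] asks=[#2:2@97]
After op 5 [order #4] market_buy(qty=3): fills=#4x#2:2@97; bids=[#3:6@95] asks=[-]
After op 6 [order #5] market_sell(qty=7): fills=#3x#5:6@95; bids=[-] asks=[-]
After op 7 [order #6] limit_sell(price=104, qty=3): fills=none; bids=[-] asks=[#6:3@104]
After op 8 [order #7] market_buy(qty=4): fills=#7x#6:3@104; bids=[-] asks=[-]
After op 9 cancel(order #2): fills=none; bids=[-] asks=[-]
After op 10 cancel(order #6): fills=none; bids=[-] asks=[-]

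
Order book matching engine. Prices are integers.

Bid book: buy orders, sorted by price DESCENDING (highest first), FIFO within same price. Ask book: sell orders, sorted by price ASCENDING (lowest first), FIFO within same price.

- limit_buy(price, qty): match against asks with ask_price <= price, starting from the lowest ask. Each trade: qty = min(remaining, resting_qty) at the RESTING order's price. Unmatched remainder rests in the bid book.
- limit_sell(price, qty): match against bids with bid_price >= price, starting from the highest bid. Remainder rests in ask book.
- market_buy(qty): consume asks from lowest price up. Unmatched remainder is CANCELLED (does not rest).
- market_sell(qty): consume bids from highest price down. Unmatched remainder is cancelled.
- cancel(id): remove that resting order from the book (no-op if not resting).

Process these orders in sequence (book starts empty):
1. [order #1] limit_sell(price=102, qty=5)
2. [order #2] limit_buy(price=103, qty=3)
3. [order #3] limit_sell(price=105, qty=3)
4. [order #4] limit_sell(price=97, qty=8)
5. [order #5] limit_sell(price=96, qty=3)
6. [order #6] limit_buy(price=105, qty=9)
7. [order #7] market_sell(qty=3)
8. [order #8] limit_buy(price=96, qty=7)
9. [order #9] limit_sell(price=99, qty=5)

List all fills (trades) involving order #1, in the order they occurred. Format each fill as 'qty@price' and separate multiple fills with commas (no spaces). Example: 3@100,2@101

Answer: 3@102

Derivation:
After op 1 [order #1] limit_sell(price=102, qty=5): fills=none; bids=[-] asks=[#1:5@102]
After op 2 [order #2] limit_buy(price=103, qty=3): fills=#2x#1:3@102; bids=[-] asks=[#1:2@102]
After op 3 [order #3] limit_sell(price=105, qty=3): fills=none; bids=[-] asks=[#1:2@102 #3:3@105]
After op 4 [order #4] limit_sell(price=97, qty=8): fills=none; bids=[-] asks=[#4:8@97 #1:2@102 #3:3@105]
After op 5 [order #5] limit_sell(price=96, qty=3): fills=none; bids=[-] asks=[#5:3@96 #4:8@97 #1:2@102 #3:3@105]
After op 6 [order #6] limit_buy(price=105, qty=9): fills=#6x#5:3@96 #6x#4:6@97; bids=[-] asks=[#4:2@97 #1:2@102 #3:3@105]
After op 7 [order #7] market_sell(qty=3): fills=none; bids=[-] asks=[#4:2@97 #1:2@102 #3:3@105]
After op 8 [order #8] limit_buy(price=96, qty=7): fills=none; bids=[#8:7@96] asks=[#4:2@97 #1:2@102 #3:3@105]
After op 9 [order #9] limit_sell(price=99, qty=5): fills=none; bids=[#8:7@96] asks=[#4:2@97 #9:5@99 #1:2@102 #3:3@105]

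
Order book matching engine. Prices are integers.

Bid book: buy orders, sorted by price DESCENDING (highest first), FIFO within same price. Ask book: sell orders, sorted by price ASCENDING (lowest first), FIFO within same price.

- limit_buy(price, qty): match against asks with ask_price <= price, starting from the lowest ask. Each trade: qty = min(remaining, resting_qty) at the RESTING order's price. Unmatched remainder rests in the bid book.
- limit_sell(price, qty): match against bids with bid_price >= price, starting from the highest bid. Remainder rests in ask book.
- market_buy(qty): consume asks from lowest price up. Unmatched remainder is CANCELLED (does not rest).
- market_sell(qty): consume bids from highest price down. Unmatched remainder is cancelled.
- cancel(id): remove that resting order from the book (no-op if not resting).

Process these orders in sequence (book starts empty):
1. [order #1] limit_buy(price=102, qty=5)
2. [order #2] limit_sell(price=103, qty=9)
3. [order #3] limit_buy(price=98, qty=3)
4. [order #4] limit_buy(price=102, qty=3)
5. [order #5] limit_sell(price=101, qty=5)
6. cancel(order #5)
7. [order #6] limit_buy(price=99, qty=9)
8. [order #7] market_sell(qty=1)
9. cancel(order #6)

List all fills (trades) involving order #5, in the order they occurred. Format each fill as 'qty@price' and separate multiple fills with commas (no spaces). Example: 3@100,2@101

After op 1 [order #1] limit_buy(price=102, qty=5): fills=none; bids=[#1:5@102] asks=[-]
After op 2 [order #2] limit_sell(price=103, qty=9): fills=none; bids=[#1:5@102] asks=[#2:9@103]
After op 3 [order #3] limit_buy(price=98, qty=3): fills=none; bids=[#1:5@102 #3:3@98] asks=[#2:9@103]
After op 4 [order #4] limit_buy(price=102, qty=3): fills=none; bids=[#1:5@102 #4:3@102 #3:3@98] asks=[#2:9@103]
After op 5 [order #5] limit_sell(price=101, qty=5): fills=#1x#5:5@102; bids=[#4:3@102 #3:3@98] asks=[#2:9@103]
After op 6 cancel(order #5): fills=none; bids=[#4:3@102 #3:3@98] asks=[#2:9@103]
After op 7 [order #6] limit_buy(price=99, qty=9): fills=none; bids=[#4:3@102 #6:9@99 #3:3@98] asks=[#2:9@103]
After op 8 [order #7] market_sell(qty=1): fills=#4x#7:1@102; bids=[#4:2@102 #6:9@99 #3:3@98] asks=[#2:9@103]
After op 9 cancel(order #6): fills=none; bids=[#4:2@102 #3:3@98] asks=[#2:9@103]

Answer: 5@102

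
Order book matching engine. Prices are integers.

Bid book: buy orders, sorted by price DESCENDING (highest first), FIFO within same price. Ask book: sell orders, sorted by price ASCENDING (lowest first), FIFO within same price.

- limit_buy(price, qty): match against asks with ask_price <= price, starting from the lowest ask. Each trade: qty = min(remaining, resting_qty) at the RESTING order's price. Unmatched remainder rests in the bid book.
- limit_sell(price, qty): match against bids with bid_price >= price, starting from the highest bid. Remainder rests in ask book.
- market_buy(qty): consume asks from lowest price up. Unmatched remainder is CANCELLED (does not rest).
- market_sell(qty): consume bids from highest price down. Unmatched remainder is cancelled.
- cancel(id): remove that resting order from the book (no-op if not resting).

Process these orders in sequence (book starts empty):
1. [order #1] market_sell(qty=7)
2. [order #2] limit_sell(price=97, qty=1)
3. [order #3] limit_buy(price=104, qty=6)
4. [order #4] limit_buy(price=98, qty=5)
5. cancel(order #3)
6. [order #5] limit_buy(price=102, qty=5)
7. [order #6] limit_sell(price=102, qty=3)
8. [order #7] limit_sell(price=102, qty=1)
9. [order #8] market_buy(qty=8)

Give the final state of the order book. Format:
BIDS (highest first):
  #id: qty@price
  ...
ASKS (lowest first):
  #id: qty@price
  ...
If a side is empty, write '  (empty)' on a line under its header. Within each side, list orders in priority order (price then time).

Answer: BIDS (highest first):
  #5: 1@102
  #4: 5@98
ASKS (lowest first):
  (empty)

Derivation:
After op 1 [order #1] market_sell(qty=7): fills=none; bids=[-] asks=[-]
After op 2 [order #2] limit_sell(price=97, qty=1): fills=none; bids=[-] asks=[#2:1@97]
After op 3 [order #3] limit_buy(price=104, qty=6): fills=#3x#2:1@97; bids=[#3:5@104] asks=[-]
After op 4 [order #4] limit_buy(price=98, qty=5): fills=none; bids=[#3:5@104 #4:5@98] asks=[-]
After op 5 cancel(order #3): fills=none; bids=[#4:5@98] asks=[-]
After op 6 [order #5] limit_buy(price=102, qty=5): fills=none; bids=[#5:5@102 #4:5@98] asks=[-]
After op 7 [order #6] limit_sell(price=102, qty=3): fills=#5x#6:3@102; bids=[#5:2@102 #4:5@98] asks=[-]
After op 8 [order #7] limit_sell(price=102, qty=1): fills=#5x#7:1@102; bids=[#5:1@102 #4:5@98] asks=[-]
After op 9 [order #8] market_buy(qty=8): fills=none; bids=[#5:1@102 #4:5@98] asks=[-]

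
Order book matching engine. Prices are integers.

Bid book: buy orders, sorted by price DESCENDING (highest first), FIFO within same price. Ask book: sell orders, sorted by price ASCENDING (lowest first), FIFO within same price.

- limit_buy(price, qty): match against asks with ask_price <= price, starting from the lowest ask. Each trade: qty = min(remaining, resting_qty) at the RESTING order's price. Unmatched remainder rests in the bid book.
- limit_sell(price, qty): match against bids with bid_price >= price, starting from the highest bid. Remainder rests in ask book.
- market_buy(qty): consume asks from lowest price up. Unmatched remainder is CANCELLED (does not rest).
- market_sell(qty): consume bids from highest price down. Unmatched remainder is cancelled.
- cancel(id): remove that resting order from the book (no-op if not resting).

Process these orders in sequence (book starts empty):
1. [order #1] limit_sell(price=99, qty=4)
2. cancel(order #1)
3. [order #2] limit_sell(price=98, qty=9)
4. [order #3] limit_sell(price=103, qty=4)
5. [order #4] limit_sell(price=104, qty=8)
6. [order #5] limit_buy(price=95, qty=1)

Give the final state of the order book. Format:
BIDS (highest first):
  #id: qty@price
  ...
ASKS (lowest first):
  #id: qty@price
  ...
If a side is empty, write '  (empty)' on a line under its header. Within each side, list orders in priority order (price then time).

Answer: BIDS (highest first):
  #5: 1@95
ASKS (lowest first):
  #2: 9@98
  #3: 4@103
  #4: 8@104

Derivation:
After op 1 [order #1] limit_sell(price=99, qty=4): fills=none; bids=[-] asks=[#1:4@99]
After op 2 cancel(order #1): fills=none; bids=[-] asks=[-]
After op 3 [order #2] limit_sell(price=98, qty=9): fills=none; bids=[-] asks=[#2:9@98]
After op 4 [order #3] limit_sell(price=103, qty=4): fills=none; bids=[-] asks=[#2:9@98 #3:4@103]
After op 5 [order #4] limit_sell(price=104, qty=8): fills=none; bids=[-] asks=[#2:9@98 #3:4@103 #4:8@104]
After op 6 [order #5] limit_buy(price=95, qty=1): fills=none; bids=[#5:1@95] asks=[#2:9@98 #3:4@103 #4:8@104]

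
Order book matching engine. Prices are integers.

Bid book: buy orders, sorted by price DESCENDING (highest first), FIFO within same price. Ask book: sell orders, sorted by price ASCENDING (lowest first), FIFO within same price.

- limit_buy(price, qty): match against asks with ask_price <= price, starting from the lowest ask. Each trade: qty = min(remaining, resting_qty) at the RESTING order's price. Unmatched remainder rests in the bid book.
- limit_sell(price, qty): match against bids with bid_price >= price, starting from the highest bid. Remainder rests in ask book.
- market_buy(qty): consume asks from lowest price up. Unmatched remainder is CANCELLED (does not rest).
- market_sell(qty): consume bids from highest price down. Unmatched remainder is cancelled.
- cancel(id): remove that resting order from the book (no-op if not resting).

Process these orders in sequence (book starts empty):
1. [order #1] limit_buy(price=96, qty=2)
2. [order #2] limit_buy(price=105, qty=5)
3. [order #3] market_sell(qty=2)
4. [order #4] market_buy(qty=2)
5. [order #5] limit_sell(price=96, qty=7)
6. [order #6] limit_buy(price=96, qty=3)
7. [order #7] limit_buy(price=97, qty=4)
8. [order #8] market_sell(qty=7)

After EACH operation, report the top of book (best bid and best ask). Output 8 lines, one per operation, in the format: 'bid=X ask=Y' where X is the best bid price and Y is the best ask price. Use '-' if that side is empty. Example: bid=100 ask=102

After op 1 [order #1] limit_buy(price=96, qty=2): fills=none; bids=[#1:2@96] asks=[-]
After op 2 [order #2] limit_buy(price=105, qty=5): fills=none; bids=[#2:5@105 #1:2@96] asks=[-]
After op 3 [order #3] market_sell(qty=2): fills=#2x#3:2@105; bids=[#2:3@105 #1:2@96] asks=[-]
After op 4 [order #4] market_buy(qty=2): fills=none; bids=[#2:3@105 #1:2@96] asks=[-]
After op 5 [order #5] limit_sell(price=96, qty=7): fills=#2x#5:3@105 #1x#5:2@96; bids=[-] asks=[#5:2@96]
After op 6 [order #6] limit_buy(price=96, qty=3): fills=#6x#5:2@96; bids=[#6:1@96] asks=[-]
After op 7 [order #7] limit_buy(price=97, qty=4): fills=none; bids=[#7:4@97 #6:1@96] asks=[-]
After op 8 [order #8] market_sell(qty=7): fills=#7x#8:4@97 #6x#8:1@96; bids=[-] asks=[-]

Answer: bid=96 ask=-
bid=105 ask=-
bid=105 ask=-
bid=105 ask=-
bid=- ask=96
bid=96 ask=-
bid=97 ask=-
bid=- ask=-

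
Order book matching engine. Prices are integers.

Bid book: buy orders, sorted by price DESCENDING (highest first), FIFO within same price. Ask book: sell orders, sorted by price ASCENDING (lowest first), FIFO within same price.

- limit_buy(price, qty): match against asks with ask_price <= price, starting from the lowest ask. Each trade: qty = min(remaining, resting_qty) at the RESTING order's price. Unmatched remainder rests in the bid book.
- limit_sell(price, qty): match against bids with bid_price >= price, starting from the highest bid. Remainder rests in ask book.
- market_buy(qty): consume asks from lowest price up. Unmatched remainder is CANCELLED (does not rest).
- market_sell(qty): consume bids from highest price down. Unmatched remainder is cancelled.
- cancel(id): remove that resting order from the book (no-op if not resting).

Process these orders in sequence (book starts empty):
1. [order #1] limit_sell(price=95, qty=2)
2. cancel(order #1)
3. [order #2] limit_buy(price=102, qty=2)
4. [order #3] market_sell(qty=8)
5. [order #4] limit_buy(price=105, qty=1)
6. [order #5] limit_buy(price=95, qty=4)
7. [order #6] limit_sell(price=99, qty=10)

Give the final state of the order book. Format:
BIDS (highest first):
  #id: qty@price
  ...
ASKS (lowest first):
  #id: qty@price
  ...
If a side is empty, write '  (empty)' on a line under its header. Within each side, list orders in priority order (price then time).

After op 1 [order #1] limit_sell(price=95, qty=2): fills=none; bids=[-] asks=[#1:2@95]
After op 2 cancel(order #1): fills=none; bids=[-] asks=[-]
After op 3 [order #2] limit_buy(price=102, qty=2): fills=none; bids=[#2:2@102] asks=[-]
After op 4 [order #3] market_sell(qty=8): fills=#2x#3:2@102; bids=[-] asks=[-]
After op 5 [order #4] limit_buy(price=105, qty=1): fills=none; bids=[#4:1@105] asks=[-]
After op 6 [order #5] limit_buy(price=95, qty=4): fills=none; bids=[#4:1@105 #5:4@95] asks=[-]
After op 7 [order #6] limit_sell(price=99, qty=10): fills=#4x#6:1@105; bids=[#5:4@95] asks=[#6:9@99]

Answer: BIDS (highest first):
  #5: 4@95
ASKS (lowest first):
  #6: 9@99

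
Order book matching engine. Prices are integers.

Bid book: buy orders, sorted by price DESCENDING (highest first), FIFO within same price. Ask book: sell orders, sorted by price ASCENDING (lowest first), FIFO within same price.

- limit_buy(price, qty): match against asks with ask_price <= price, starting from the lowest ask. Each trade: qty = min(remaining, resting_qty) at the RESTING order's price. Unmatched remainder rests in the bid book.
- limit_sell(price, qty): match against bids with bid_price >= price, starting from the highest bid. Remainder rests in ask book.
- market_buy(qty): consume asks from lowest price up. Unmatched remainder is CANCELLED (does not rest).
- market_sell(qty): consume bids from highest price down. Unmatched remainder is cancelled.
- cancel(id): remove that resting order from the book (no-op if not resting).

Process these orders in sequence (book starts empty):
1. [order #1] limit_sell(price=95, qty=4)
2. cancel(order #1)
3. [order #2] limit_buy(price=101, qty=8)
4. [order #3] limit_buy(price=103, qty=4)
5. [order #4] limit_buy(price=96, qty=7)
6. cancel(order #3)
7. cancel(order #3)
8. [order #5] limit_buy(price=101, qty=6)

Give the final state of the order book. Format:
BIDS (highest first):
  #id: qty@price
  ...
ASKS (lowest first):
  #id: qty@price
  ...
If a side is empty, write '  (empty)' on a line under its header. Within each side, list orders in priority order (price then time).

After op 1 [order #1] limit_sell(price=95, qty=4): fills=none; bids=[-] asks=[#1:4@95]
After op 2 cancel(order #1): fills=none; bids=[-] asks=[-]
After op 3 [order #2] limit_buy(price=101, qty=8): fills=none; bids=[#2:8@101] asks=[-]
After op 4 [order #3] limit_buy(price=103, qty=4): fills=none; bids=[#3:4@103 #2:8@101] asks=[-]
After op 5 [order #4] limit_buy(price=96, qty=7): fills=none; bids=[#3:4@103 #2:8@101 #4:7@96] asks=[-]
After op 6 cancel(order #3): fills=none; bids=[#2:8@101 #4:7@96] asks=[-]
After op 7 cancel(order #3): fills=none; bids=[#2:8@101 #4:7@96] asks=[-]
After op 8 [order #5] limit_buy(price=101, qty=6): fills=none; bids=[#2:8@101 #5:6@101 #4:7@96] asks=[-]

Answer: BIDS (highest first):
  #2: 8@101
  #5: 6@101
  #4: 7@96
ASKS (lowest first):
  (empty)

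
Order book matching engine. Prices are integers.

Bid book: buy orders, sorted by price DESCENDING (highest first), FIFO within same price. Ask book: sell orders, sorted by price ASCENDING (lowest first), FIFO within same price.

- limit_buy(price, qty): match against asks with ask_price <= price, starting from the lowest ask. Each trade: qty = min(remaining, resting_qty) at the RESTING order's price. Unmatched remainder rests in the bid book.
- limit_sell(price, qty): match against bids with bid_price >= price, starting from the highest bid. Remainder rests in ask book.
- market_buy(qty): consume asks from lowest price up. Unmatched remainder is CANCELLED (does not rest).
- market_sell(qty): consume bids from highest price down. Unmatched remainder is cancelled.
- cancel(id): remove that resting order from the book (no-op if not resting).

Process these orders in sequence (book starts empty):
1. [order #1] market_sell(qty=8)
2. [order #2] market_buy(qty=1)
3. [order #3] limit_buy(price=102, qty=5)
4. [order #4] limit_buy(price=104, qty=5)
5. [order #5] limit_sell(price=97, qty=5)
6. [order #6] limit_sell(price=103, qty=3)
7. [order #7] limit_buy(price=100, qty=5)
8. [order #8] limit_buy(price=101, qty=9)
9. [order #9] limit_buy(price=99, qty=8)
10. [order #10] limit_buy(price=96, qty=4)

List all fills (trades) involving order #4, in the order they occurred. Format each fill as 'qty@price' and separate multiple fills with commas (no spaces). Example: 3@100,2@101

After op 1 [order #1] market_sell(qty=8): fills=none; bids=[-] asks=[-]
After op 2 [order #2] market_buy(qty=1): fills=none; bids=[-] asks=[-]
After op 3 [order #3] limit_buy(price=102, qty=5): fills=none; bids=[#3:5@102] asks=[-]
After op 4 [order #4] limit_buy(price=104, qty=5): fills=none; bids=[#4:5@104 #3:5@102] asks=[-]
After op 5 [order #5] limit_sell(price=97, qty=5): fills=#4x#5:5@104; bids=[#3:5@102] asks=[-]
After op 6 [order #6] limit_sell(price=103, qty=3): fills=none; bids=[#3:5@102] asks=[#6:3@103]
After op 7 [order #7] limit_buy(price=100, qty=5): fills=none; bids=[#3:5@102 #7:5@100] asks=[#6:3@103]
After op 8 [order #8] limit_buy(price=101, qty=9): fills=none; bids=[#3:5@102 #8:9@101 #7:5@100] asks=[#6:3@103]
After op 9 [order #9] limit_buy(price=99, qty=8): fills=none; bids=[#3:5@102 #8:9@101 #7:5@100 #9:8@99] asks=[#6:3@103]
After op 10 [order #10] limit_buy(price=96, qty=4): fills=none; bids=[#3:5@102 #8:9@101 #7:5@100 #9:8@99 #10:4@96] asks=[#6:3@103]

Answer: 5@104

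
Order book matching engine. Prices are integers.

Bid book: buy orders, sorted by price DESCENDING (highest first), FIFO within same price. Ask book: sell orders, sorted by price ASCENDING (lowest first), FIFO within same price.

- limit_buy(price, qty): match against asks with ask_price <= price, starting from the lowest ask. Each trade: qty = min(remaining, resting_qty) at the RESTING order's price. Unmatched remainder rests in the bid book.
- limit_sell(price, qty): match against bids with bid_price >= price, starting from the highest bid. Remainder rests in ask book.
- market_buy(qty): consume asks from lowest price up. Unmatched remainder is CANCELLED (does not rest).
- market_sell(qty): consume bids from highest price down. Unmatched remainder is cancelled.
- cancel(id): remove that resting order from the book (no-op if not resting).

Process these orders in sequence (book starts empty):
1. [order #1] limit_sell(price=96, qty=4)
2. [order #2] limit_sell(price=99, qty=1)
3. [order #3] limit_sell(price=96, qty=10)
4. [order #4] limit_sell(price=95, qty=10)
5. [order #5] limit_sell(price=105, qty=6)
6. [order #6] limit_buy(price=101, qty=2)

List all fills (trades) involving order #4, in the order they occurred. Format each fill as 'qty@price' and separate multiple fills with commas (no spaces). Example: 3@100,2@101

Answer: 2@95

Derivation:
After op 1 [order #1] limit_sell(price=96, qty=4): fills=none; bids=[-] asks=[#1:4@96]
After op 2 [order #2] limit_sell(price=99, qty=1): fills=none; bids=[-] asks=[#1:4@96 #2:1@99]
After op 3 [order #3] limit_sell(price=96, qty=10): fills=none; bids=[-] asks=[#1:4@96 #3:10@96 #2:1@99]
After op 4 [order #4] limit_sell(price=95, qty=10): fills=none; bids=[-] asks=[#4:10@95 #1:4@96 #3:10@96 #2:1@99]
After op 5 [order #5] limit_sell(price=105, qty=6): fills=none; bids=[-] asks=[#4:10@95 #1:4@96 #3:10@96 #2:1@99 #5:6@105]
After op 6 [order #6] limit_buy(price=101, qty=2): fills=#6x#4:2@95; bids=[-] asks=[#4:8@95 #1:4@96 #3:10@96 #2:1@99 #5:6@105]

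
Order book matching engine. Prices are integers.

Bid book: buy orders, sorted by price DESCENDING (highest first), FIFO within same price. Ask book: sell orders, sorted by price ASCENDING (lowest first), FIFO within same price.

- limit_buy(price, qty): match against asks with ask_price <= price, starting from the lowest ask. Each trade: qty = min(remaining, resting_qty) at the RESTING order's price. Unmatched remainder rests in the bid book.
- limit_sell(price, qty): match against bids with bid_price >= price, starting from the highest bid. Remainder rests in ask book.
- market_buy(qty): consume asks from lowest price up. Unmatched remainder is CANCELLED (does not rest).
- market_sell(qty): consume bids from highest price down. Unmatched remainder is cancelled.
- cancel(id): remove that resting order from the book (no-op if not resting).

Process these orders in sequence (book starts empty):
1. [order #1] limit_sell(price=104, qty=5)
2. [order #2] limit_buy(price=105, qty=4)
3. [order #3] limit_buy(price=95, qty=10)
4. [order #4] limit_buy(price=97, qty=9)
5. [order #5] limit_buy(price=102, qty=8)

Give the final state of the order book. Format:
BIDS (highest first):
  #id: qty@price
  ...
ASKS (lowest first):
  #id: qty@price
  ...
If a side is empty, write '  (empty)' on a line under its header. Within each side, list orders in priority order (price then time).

After op 1 [order #1] limit_sell(price=104, qty=5): fills=none; bids=[-] asks=[#1:5@104]
After op 2 [order #2] limit_buy(price=105, qty=4): fills=#2x#1:4@104; bids=[-] asks=[#1:1@104]
After op 3 [order #3] limit_buy(price=95, qty=10): fills=none; bids=[#3:10@95] asks=[#1:1@104]
After op 4 [order #4] limit_buy(price=97, qty=9): fills=none; bids=[#4:9@97 #3:10@95] asks=[#1:1@104]
After op 5 [order #5] limit_buy(price=102, qty=8): fills=none; bids=[#5:8@102 #4:9@97 #3:10@95] asks=[#1:1@104]

Answer: BIDS (highest first):
  #5: 8@102
  #4: 9@97
  #3: 10@95
ASKS (lowest first):
  #1: 1@104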